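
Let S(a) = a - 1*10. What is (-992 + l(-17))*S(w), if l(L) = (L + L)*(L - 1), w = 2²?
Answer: 2280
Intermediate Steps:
w = 4
S(a) = -10 + a (S(a) = a - 10 = -10 + a)
l(L) = 2*L*(-1 + L) (l(L) = (2*L)*(-1 + L) = 2*L*(-1 + L))
(-992 + l(-17))*S(w) = (-992 + 2*(-17)*(-1 - 17))*(-10 + 4) = (-992 + 2*(-17)*(-18))*(-6) = (-992 + 612)*(-6) = -380*(-6) = 2280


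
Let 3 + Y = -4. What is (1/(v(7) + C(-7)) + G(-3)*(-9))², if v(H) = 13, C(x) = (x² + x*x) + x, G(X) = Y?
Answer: 42941809/10816 ≈ 3970.2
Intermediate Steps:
Y = -7 (Y = -3 - 4 = -7)
G(X) = -7
C(x) = x + 2*x² (C(x) = (x² + x²) + x = 2*x² + x = x + 2*x²)
(1/(v(7) + C(-7)) + G(-3)*(-9))² = (1/(13 - 7*(1 + 2*(-7))) - 7*(-9))² = (1/(13 - 7*(1 - 14)) + 63)² = (1/(13 - 7*(-13)) + 63)² = (1/(13 + 91) + 63)² = (1/104 + 63)² = (6553/104)² = 42941809/10816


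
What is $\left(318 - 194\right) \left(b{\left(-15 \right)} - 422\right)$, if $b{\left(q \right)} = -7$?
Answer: $-53196$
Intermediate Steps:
$\left(318 - 194\right) \left(b{\left(-15 \right)} - 422\right) = \left(318 - 194\right) \left(-7 - 422\right) = \left(318 - 194\right) \left(-429\right) = 124 \left(-429\right) = -53196$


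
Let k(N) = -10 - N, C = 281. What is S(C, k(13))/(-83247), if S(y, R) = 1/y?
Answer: -1/23392407 ≈ -4.2749e-8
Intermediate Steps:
S(C, k(13))/(-83247) = 1/(281*(-83247)) = (1/281)*(-1/83247) = -1/23392407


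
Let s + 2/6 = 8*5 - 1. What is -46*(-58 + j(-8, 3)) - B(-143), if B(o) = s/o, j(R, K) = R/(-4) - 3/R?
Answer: 4391279/1716 ≈ 2559.0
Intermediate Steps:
j(R, K) = -3/R - R/4 (j(R, K) = R*(-1/4) - 3/R = -R/4 - 3/R = -3/R - R/4)
s = 116/3 (s = -1/3 + (8*5 - 1) = -1/3 + (40 - 1) = -1/3 + 39 = 116/3 ≈ 38.667)
B(o) = 116/(3*o)
-46*(-58 + j(-8, 3)) - B(-143) = -46*(-58 + (-3/(-8) - 1/4*(-8))) - 116/(3*(-143)) = -46*(-58 + (-3*(-1/8) + 2)) - 116*(-1)/(3*143) = -46*(-58 + (3/8 + 2)) - 1*(-116/429) = -46*(-58 + 19/8) + 116/429 = -46*(-445/8) + 116/429 = 10235/4 + 116/429 = 4391279/1716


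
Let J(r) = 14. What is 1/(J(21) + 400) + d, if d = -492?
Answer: -203687/414 ≈ -492.00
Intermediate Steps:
1/(J(21) + 400) + d = 1/(14 + 400) - 492 = 1/414 - 492 = -203687/414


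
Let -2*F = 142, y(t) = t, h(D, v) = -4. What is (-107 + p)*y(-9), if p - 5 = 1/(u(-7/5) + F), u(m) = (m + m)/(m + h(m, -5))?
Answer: 1747197/1903 ≈ 918.13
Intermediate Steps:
u(m) = 2*m/(-4 + m) (u(m) = (m + m)/(m - 4) = (2*m)/(-4 + m) = 2*m/(-4 + m))
F = -71 (F = -1/2*142 = -71)
p = 9488/1903 (p = 5 + 1/(2*(-7/5)/(-4 - 7/5) - 71) = 5 + 1/(2*(-7/5)/(-27/5) - 71) = 5 + 1/(2*(-7/5)*(-5/27) - 71) = 5 + 1/(14/27 - 71) = 5 + 1/(-1903/27) = 5 - 27/1903 = 9488/1903 ≈ 4.9858)
(-107 + p)*y(-9) = (-107 + 9488/1903)*(-9) = -194133/1903*(-9) = 1747197/1903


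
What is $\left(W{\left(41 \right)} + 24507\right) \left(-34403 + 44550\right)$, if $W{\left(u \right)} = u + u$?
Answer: $249504583$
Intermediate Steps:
$W{\left(u \right)} = 2 u$
$\left(W{\left(41 \right)} + 24507\right) \left(-34403 + 44550\right) = \left(2 \cdot 41 + 24507\right) \left(-34403 + 44550\right) = \left(82 + 24507\right) 10147 = 24589 \cdot 10147 = 249504583$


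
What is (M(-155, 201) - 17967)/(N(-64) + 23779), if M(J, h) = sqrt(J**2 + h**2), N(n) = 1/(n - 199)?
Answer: -4725321/6253876 + 263*sqrt(64426)/6253876 ≈ -0.74491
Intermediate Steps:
N(n) = 1/(-199 + n)
(M(-155, 201) - 17967)/(N(-64) + 23779) = (sqrt((-155)**2 + 201**2) - 17967)/(1/(-199 - 64) + 23779) = (sqrt(24025 + 40401) - 17967)/(1/(-263) + 23779) = (sqrt(64426) - 17967)/(-1/263 + 23779) = (-17967 + sqrt(64426))/(6253876/263) = (-17967 + sqrt(64426))*(263/6253876) = -4725321/6253876 + 263*sqrt(64426)/6253876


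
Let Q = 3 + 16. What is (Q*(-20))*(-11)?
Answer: 4180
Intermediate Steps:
Q = 19
(Q*(-20))*(-11) = (19*(-20))*(-11) = -380*(-11) = 4180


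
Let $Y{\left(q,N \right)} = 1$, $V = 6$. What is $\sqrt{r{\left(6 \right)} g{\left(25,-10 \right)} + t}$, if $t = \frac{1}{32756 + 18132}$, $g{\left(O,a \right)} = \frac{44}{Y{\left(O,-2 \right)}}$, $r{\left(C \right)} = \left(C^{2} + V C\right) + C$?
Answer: $\frac{\sqrt{2221866983474}}{25444} \approx 58.583$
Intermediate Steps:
$r{\left(C \right)} = C^{2} + 7 C$ ($r{\left(C \right)} = \left(C^{2} + 6 C\right) + C = C^{2} + 7 C$)
$g{\left(O,a \right)} = 44$ ($g{\left(O,a \right)} = \frac{44}{1} = 44 \cdot 1 = 44$)
$t = \frac{1}{50888} \approx 1.9651 \cdot 10^{-5}$
$\sqrt{r{\left(6 \right)} g{\left(25,-10 \right)} + t} = \sqrt{6 \left(7 + 6\right) 44 + \frac{1}{50888}} = \sqrt{6 \cdot 13 \cdot 44 + \frac{1}{50888}} = \sqrt{78 \cdot 44 + \frac{1}{50888}} = \sqrt{3432 + \frac{1}{50888}} = \sqrt{\frac{174647617}{50888}} = \frac{\sqrt{2221866983474}}{25444}$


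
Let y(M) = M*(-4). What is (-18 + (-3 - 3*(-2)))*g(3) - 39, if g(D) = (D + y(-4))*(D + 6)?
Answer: -2604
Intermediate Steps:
y(M) = -4*M
g(D) = (6 + D)*(16 + D) (g(D) = (D - 4*(-4))*(D + 6) = (D + 16)*(6 + D) = (16 + D)*(6 + D) = (6 + D)*(16 + D))
(-18 + (-3 - 3*(-2)))*g(3) - 39 = (-18 + (-3 - 3*(-2)))*(96 + 3**2 + 22*3) - 39 = (-18 + (-3 + 6))*(96 + 9 + 66) - 39 = (-18 + 3)*171 - 39 = -15*171 - 39 = -2565 - 39 = -2604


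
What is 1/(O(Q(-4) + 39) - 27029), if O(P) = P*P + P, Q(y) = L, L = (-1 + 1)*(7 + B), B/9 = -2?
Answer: -1/25469 ≈ -3.9263e-5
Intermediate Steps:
B = -18 (B = 9*(-2) = -18)
L = 0 (L = (-1 + 1)*(7 - 18) = 0*(-11) = 0)
Q(y) = 0
O(P) = P + P² (O(P) = P² + P = P + P²)
1/(O(Q(-4) + 39) - 27029) = 1/((0 + 39)*(1 + (0 + 39)) - 27029) = 1/(39*(1 + 39) - 27029) = 1/(39*40 - 27029) = 1/(1560 - 27029) = 1/(-25469) = -1/25469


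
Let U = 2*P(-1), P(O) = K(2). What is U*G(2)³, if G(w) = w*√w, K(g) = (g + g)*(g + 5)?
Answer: 896*√2 ≈ 1267.1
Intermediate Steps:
K(g) = 2*g*(5 + g) (K(g) = (2*g)*(5 + g) = 2*g*(5 + g))
P(O) = 28 (P(O) = 2*2*(5 + 2) = 2*2*7 = 28)
G(w) = w^(3/2)
U = 56 (U = 2*28 = 56)
U*G(2)³ = 56*(2^(3/2))³ = 56*(2*√2)³ = 56*(16*√2) = 896*√2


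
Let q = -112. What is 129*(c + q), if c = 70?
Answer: -5418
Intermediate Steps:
129*(c + q) = 129*(70 - 112) = 129*(-42) = -5418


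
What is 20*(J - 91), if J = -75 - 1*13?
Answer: -3580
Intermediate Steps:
J = -88 (J = -75 - 13 = -88)
20*(J - 91) = 20*(-88 - 91) = 20*(-179) = -3580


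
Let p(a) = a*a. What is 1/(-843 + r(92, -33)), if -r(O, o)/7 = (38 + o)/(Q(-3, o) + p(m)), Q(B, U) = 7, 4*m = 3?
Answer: -121/102563 ≈ -0.0011798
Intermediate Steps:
m = ¾ (m = (¼)*3 = ¾ ≈ 0.75000)
p(a) = a²
r(O, o) = -4256/121 - 112*o/121 (r(O, o) = -7*(38 + o)/(7 + (¾)²) = -7*(38 + o)/(7 + 9/16) = -7*(38 + o)/121/16 = -7*(38 + o)*16/121 = -7*(608/121 + 16*o/121) = -4256/121 - 112*o/121)
1/(-843 + r(92, -33)) = 1/(-843 + (-4256/121 - 112/121*(-33))) = 1/(-843 + (-4256/121 + 336/11)) = 1/(-843 - 560/121) = 1/(-102563/121) = -121/102563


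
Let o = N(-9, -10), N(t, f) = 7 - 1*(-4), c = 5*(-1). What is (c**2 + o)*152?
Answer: 5472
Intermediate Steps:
c = -5
N(t, f) = 11 (N(t, f) = 7 + 4 = 11)
o = 11
(c**2 + o)*152 = ((-5)**2 + 11)*152 = (25 + 11)*152 = 36*152 = 5472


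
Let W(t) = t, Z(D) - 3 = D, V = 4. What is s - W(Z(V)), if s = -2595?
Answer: -2602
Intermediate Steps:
Z(D) = 3 + D
s - W(Z(V)) = -2595 - (3 + 4) = -2595 - 1*7 = -2595 - 7 = -2602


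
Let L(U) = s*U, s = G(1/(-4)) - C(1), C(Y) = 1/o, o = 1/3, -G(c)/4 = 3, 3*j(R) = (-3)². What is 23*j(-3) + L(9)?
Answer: -66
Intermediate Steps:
j(R) = 3 (j(R) = (⅓)*(-3)² = (⅓)*9 = 3)
G(c) = -12 (G(c) = -4*3 = -12)
o = ⅓ ≈ 0.33333
C(Y) = 3 (C(Y) = 1/(⅓) = 3)
s = -15 (s = -12 - 1*3 = -12 - 3 = -15)
L(U) = -15*U
23*j(-3) + L(9) = 23*3 - 15*9 = 69 - 135 = -66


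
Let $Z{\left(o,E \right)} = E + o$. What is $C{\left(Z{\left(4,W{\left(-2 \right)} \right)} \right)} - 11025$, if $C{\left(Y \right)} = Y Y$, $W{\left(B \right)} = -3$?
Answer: $-11024$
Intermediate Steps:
$C{\left(Y \right)} = Y^{2}$
$C{\left(Z{\left(4,W{\left(-2 \right)} \right)} \right)} - 11025 = \left(-3 + 4\right)^{2} - 11025 = 1^{2} - 11025 = 1 - 11025 = -11024$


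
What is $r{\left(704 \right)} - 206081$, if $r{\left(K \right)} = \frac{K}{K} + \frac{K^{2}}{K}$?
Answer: $-205376$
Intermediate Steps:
$r{\left(K \right)} = 1 + K$
$r{\left(704 \right)} - 206081 = \left(1 + 704\right) - 206081 = 705 - 206081 = -205376$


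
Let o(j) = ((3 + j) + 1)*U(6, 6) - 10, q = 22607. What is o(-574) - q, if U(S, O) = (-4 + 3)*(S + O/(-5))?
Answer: -19881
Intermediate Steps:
U(S, O) = -S + O/5 (U(S, O) = -(S + O*(-⅕)) = -(S - O/5) = -S + O/5)
o(j) = -146/5 - 24*j/5 (o(j) = ((3 + j) + 1)*(-1*6 + (⅕)*6) - 10 = (4 + j)*(-6 + 6/5) - 10 = (4 + j)*(-24/5) - 10 = (-96/5 - 24*j/5) - 10 = -146/5 - 24*j/5)
o(-574) - q = (-146/5 - 24/5*(-574)) - 1*22607 = (-146/5 + 13776/5) - 22607 = 2726 - 22607 = -19881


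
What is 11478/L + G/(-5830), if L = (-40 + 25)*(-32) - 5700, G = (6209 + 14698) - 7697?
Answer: -2264549/507210 ≈ -4.4647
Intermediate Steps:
G = 13210 (G = 20907 - 7697 = 13210)
L = -5220 (L = -15*(-32) - 5700 = 480 - 5700 = -5220)
11478/L + G/(-5830) = 11478/(-5220) + 13210/(-5830) = 11478*(-1/5220) + 13210*(-1/5830) = -1913/870 - 1321/583 = -2264549/507210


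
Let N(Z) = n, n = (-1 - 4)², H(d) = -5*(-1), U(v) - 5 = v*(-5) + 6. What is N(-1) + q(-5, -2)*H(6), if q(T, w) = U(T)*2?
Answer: 385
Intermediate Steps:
U(v) = 11 - 5*v (U(v) = 5 + (v*(-5) + 6) = 5 + (-5*v + 6) = 5 + (6 - 5*v) = 11 - 5*v)
H(d) = 5
q(T, w) = 22 - 10*T (q(T, w) = (11 - 5*T)*2 = 22 - 10*T)
n = 25 (n = (-5)² = 25)
N(Z) = 25
N(-1) + q(-5, -2)*H(6) = 25 + (22 - 10*(-5))*5 = 25 + (22 + 50)*5 = 25 + 72*5 = 25 + 360 = 385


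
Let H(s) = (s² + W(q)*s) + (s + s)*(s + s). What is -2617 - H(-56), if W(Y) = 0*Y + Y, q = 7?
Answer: -17905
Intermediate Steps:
W(Y) = Y (W(Y) = 0 + Y = Y)
H(s) = 5*s² + 7*s (H(s) = (s² + 7*s) + (s + s)*(s + s) = (s² + 7*s) + (2*s)*(2*s) = (s² + 7*s) + 4*s² = 5*s² + 7*s)
-2617 - H(-56) = -2617 - (-56)*(7 + 5*(-56)) = -2617 - (-56)*(7 - 280) = -2617 - (-56)*(-273) = -2617 - 1*15288 = -2617 - 15288 = -17905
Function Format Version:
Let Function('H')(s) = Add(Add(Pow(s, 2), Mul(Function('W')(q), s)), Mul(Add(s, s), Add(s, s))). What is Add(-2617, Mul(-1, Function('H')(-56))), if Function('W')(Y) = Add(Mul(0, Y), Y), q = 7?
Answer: -17905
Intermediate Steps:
Function('W')(Y) = Y (Function('W')(Y) = Add(0, Y) = Y)
Function('H')(s) = Add(Mul(5, Pow(s, 2)), Mul(7, s)) (Function('H')(s) = Add(Add(Pow(s, 2), Mul(7, s)), Mul(Add(s, s), Add(s, s))) = Add(Add(Pow(s, 2), Mul(7, s)), Mul(Mul(2, s), Mul(2, s))) = Add(Add(Pow(s, 2), Mul(7, s)), Mul(4, Pow(s, 2))) = Add(Mul(5, Pow(s, 2)), Mul(7, s)))
Add(-2617, Mul(-1, Function('H')(-56))) = Add(-2617, Mul(-1, Mul(-56, Add(7, Mul(5, -56))))) = Add(-2617, Mul(-1, Mul(-56, Add(7, -280)))) = Add(-2617, Mul(-1, Mul(-56, -273))) = Add(-2617, Mul(-1, 15288)) = Add(-2617, -15288) = -17905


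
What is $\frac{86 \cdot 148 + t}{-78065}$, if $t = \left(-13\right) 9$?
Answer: $- \frac{12611}{78065} \approx -0.16154$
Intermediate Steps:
$t = -117$
$\frac{86 \cdot 148 + t}{-78065} = \frac{86 \cdot 148 - 117}{-78065} = \left(12728 - 117\right) \left(- \frac{1}{78065}\right) = 12611 \left(- \frac{1}{78065}\right) = - \frac{12611}{78065}$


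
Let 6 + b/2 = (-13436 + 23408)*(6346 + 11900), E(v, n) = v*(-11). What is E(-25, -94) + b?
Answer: 363898487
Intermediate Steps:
E(v, n) = -11*v
b = 363898212 (b = -12 + 2*((-13436 + 23408)*(6346 + 11900)) = -12 + 2*(9972*18246) = -12 + 2*181949112 = -12 + 363898224 = 363898212)
E(-25, -94) + b = -11*(-25) + 363898212 = 275 + 363898212 = 363898487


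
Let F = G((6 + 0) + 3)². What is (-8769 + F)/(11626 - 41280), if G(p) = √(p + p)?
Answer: 8751/29654 ≈ 0.29510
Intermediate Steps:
G(p) = √2*√p (G(p) = √(2*p) = √2*√p)
F = 18 (F = (√2*√((6 + 0) + 3))² = (√2*√(6 + 3))² = (√2*√9)² = (√2*3)² = (3*√2)² = 18)
(-8769 + F)/(11626 - 41280) = (-8769 + 18)/(11626 - 41280) = -8751/(-29654) = -8751*(-1/29654) = 8751/29654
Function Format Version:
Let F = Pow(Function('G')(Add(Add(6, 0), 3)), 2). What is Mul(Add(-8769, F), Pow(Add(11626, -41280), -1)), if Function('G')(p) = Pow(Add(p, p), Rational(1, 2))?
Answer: Rational(8751, 29654) ≈ 0.29510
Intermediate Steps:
Function('G')(p) = Mul(Pow(2, Rational(1, 2)), Pow(p, Rational(1, 2))) (Function('G')(p) = Pow(Mul(2, p), Rational(1, 2)) = Mul(Pow(2, Rational(1, 2)), Pow(p, Rational(1, 2))))
F = 18 (F = Pow(Mul(Pow(2, Rational(1, 2)), Pow(Add(Add(6, 0), 3), Rational(1, 2))), 2) = Pow(Mul(Pow(2, Rational(1, 2)), Pow(Add(6, 3), Rational(1, 2))), 2) = Pow(Mul(Pow(2, Rational(1, 2)), Pow(9, Rational(1, 2))), 2) = Pow(Mul(Pow(2, Rational(1, 2)), 3), 2) = Pow(Mul(3, Pow(2, Rational(1, 2))), 2) = 18)
Mul(Add(-8769, F), Pow(Add(11626, -41280), -1)) = Mul(Add(-8769, 18), Pow(Add(11626, -41280), -1)) = Mul(-8751, Pow(-29654, -1)) = Mul(-8751, Rational(-1, 29654)) = Rational(8751, 29654)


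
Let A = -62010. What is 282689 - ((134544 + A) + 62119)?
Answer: 148036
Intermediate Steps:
282689 - ((134544 + A) + 62119) = 282689 - ((134544 - 62010) + 62119) = 282689 - (72534 + 62119) = 282689 - 1*134653 = 282689 - 134653 = 148036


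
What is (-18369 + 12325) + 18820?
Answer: 12776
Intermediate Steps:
(-18369 + 12325) + 18820 = -6044 + 18820 = 12776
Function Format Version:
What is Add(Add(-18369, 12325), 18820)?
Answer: 12776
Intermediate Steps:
Add(Add(-18369, 12325), 18820) = Add(-6044, 18820) = 12776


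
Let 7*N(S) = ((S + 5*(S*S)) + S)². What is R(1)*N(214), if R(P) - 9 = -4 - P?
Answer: 210512121856/7 ≈ 3.0073e+10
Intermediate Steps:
R(P) = 5 - P (R(P) = 9 + (-4 - P) = 5 - P)
N(S) = (2*S + 5*S²)²/7 (N(S) = ((S + 5*(S*S)) + S)²/7 = ((S + 5*S²) + S)²/7 = (2*S + 5*S²)²/7)
R(1)*N(214) = (5 - 1*1)*((⅐)*214²*(2 + 5*214)²) = (5 - 1)*((⅐)*45796*(2 + 1070)²) = 4*((⅐)*45796*1072²) = 4*((⅐)*45796*1149184) = 4*(52628030464/7) = 210512121856/7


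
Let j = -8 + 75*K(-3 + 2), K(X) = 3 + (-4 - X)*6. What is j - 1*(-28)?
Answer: -1105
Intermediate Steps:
K(X) = -21 - 6*X (K(X) = 3 + (-24 - 6*X) = -21 - 6*X)
j = -1133 (j = -8 + 75*(-21 - 6*(-3 + 2)) = -8 + 75*(-21 - 6*(-1)) = -8 + 75*(-21 + 6) = -8 + 75*(-15) = -8 - 1125 = -1133)
j - 1*(-28) = -1133 - 1*(-28) = -1133 + 28 = -1105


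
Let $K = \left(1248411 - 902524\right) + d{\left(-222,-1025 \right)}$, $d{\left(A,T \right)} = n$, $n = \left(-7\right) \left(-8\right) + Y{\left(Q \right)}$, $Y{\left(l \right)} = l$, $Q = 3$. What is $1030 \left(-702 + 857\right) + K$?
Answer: $505596$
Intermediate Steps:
$n = 59$ ($n = \left(-7\right) \left(-8\right) + 3 = 56 + 3 = 59$)
$d{\left(A,T \right)} = 59$
$K = 345946$ ($K = \left(1248411 - 902524\right) + 59 = 345887 + 59 = 345946$)
$1030 \left(-702 + 857\right) + K = 1030 \left(-702 + 857\right) + 345946 = 1030 \cdot 155 + 345946 = 159650 + 345946 = 505596$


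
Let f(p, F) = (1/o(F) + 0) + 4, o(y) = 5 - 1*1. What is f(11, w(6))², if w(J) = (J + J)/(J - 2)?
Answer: 289/16 ≈ 18.063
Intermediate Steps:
w(J) = 2*J/(-2 + J) (w(J) = (2*J)/(-2 + J) = 2*J/(-2 + J))
o(y) = 4 (o(y) = 5 - 1 = 4)
f(p, F) = 17/4 (f(p, F) = (1/4 + 0) + 4 = (¼ + 0) + 4 = ¼ + 4 = 17/4)
f(11, w(6))² = (17/4)² = 289/16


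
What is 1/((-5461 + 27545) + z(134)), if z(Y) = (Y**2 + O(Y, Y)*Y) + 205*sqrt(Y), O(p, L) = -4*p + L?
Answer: -6914/92791117 - 205*sqrt(134)/185582234 ≈ -8.7298e-5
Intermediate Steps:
O(p, L) = L - 4*p
z(Y) = -2*Y**2 + 205*sqrt(Y) (z(Y) = (Y**2 + (Y - 4*Y)*Y) + 205*sqrt(Y) = (Y**2 + (-3*Y)*Y) + 205*sqrt(Y) = (Y**2 - 3*Y**2) + 205*sqrt(Y) = -2*Y**2 + 205*sqrt(Y))
1/((-5461 + 27545) + z(134)) = 1/((-5461 + 27545) + (-2*134**2 + 205*sqrt(134))) = 1/(22084 + (-2*17956 + 205*sqrt(134))) = 1/(22084 + (-35912 + 205*sqrt(134))) = 1/(-13828 + 205*sqrt(134))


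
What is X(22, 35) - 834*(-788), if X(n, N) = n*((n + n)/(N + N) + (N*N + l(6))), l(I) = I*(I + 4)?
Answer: 23991654/35 ≈ 6.8548e+5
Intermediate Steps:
l(I) = I*(4 + I)
X(n, N) = n*(60 + N² + n/N) (X(n, N) = n*((n + n)/(N + N) + (N*N + 6*(4 + 6))) = n*((2*n)/((2*N)) + (N² + 6*10)) = n*((2*n)*(1/(2*N)) + (N² + 60)) = n*(n/N + (60 + N²)) = n*(60 + N² + n/N))
X(22, 35) - 834*(-788) = 22*(22 + 35*(60 + 35²))/35 - 834*(-788) = 22*(1/35)*(22 + 35*(60 + 1225)) + 657192 = 22*(1/35)*(22 + 35*1285) + 657192 = 22*(1/35)*(22 + 44975) + 657192 = 22*(1/35)*44997 + 657192 = 989934/35 + 657192 = 23991654/35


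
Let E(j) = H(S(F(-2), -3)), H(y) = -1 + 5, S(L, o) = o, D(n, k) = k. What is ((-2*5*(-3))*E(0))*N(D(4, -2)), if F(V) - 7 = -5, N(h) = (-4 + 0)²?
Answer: 1920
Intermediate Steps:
N(h) = 16 (N(h) = (-4)² = 16)
F(V) = 2 (F(V) = 7 - 5 = 2)
H(y) = 4
E(j) = 4
((-2*5*(-3))*E(0))*N(D(4, -2)) = ((-2*5*(-3))*4)*16 = (-10*(-3)*4)*16 = (30*4)*16 = 120*16 = 1920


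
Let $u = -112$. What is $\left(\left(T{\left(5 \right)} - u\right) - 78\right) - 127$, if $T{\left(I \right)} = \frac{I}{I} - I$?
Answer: $-97$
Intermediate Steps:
$T{\left(I \right)} = 1 - I$
$\left(\left(T{\left(5 \right)} - u\right) - 78\right) - 127 = \left(\left(\left(1 - 5\right) - -112\right) - 78\right) - 127 = \left(\left(\left(1 - 5\right) + 112\right) - 78\right) - 127 = \left(\left(-4 + 112\right) - 78\right) - 127 = \left(108 - 78\right) - 127 = 30 - 127 = -97$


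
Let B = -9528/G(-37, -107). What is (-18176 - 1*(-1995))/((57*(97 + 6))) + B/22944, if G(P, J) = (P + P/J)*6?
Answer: -40418662327/14675276848 ≈ -2.7542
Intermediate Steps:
G(P, J) = 6*P + 6*P/J
B = 84958/1961 (B = -9528*107/(222*(1 - 107)) = -9528/(6*(-37)*(-1/107)*(-106)) = -9528/(-23532/107) = -9528*(-107/23532) = 84958/1961 ≈ 43.324)
(-18176 - 1*(-1995))/((57*(97 + 6))) + B/22944 = (-18176 - 1*(-1995))/((57*(97 + 6))) + (84958/1961)/22944 = (-18176 + 1995)/((57*103)) + (84958/1961)*(1/22944) = -16181/5871 + 42479/22496592 = -40418662327/14675276848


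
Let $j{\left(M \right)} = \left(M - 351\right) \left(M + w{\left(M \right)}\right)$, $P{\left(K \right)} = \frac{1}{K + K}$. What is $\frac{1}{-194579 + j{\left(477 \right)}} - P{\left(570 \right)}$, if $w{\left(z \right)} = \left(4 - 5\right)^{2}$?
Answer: $- \frac{135491}{153160140} \approx -0.00088464$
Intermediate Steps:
$w{\left(z \right)} = 1$ ($w{\left(z \right)} = \left(-1\right)^{2} = 1$)
$P{\left(K \right)} = \frac{1}{2 K}$
$j{\left(M \right)} = \left(1 + M\right) \left(-351 + M\right)$ ($j{\left(M \right)} = \left(M - 351\right) \left(M + 1\right) = \left(-351 + M\right) \left(1 + M\right) = \left(1 + M\right) \left(-351 + M\right)$)
$\frac{1}{-194579 + j{\left(477 \right)}} - P{\left(570 \right)} = \frac{1}{-194579 - \left(167301 - 227529\right)} - \frac{1}{2 \cdot 570} = \frac{1}{-194579 - -60228} - \frac{1}{2} \cdot \frac{1}{570} = \frac{1}{-194579 + 60228} - \frac{1}{1140} = \frac{1}{-134351} - \frac{1}{1140} = - \frac{1}{134351} - \frac{1}{1140} = - \frac{135491}{153160140}$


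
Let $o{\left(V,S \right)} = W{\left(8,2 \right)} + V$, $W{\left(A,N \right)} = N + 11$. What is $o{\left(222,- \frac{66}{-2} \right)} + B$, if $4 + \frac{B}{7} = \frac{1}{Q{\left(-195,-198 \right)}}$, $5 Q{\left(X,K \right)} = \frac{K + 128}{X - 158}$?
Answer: $\frac{767}{2} \approx 383.5$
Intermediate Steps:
$W{\left(A,N \right)} = 11 + N$
$Q{\left(X,K \right)} = \frac{128 + K}{5 \left(-158 + X\right)}$ ($Q{\left(X,K \right)} = \frac{\left(K + 128\right) \frac{1}{X - 158}}{5} = \frac{\left(128 + K\right) \frac{1}{-158 + X}}{5} = \frac{\frac{1}{-158 + X} \left(128 + K\right)}{5} = \frac{128 + K}{5 \left(-158 + X\right)}$)
$o{\left(V,S \right)} = 13 + V$ ($o{\left(V,S \right)} = \left(11 + 2\right) + V = 13 + V$)
$B = \frac{297}{2}$ ($B = -28 + \frac{7}{\frac{1}{5} \frac{1}{-158 - 195} \left(128 - 198\right)} = -28 + \frac{7}{\frac{1}{5} \frac{1}{-353} \left(-70\right)} = -28 + \frac{7}{\frac{1}{5} \left(- \frac{1}{353}\right) \left(-70\right)} = -28 + \frac{7}{\frac{14}{353}} = -28 + 7 \cdot \frac{353}{14} = -28 + \frac{353}{2} = \frac{297}{2} \approx 148.5$)
$o{\left(222,- \frac{66}{-2} \right)} + B = \left(13 + 222\right) + \frac{297}{2} = 235 + \frac{297}{2} = \frac{767}{2}$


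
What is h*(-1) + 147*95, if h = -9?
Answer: 13974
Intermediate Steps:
h*(-1) + 147*95 = -9*(-1) + 147*95 = 9 + 13965 = 13974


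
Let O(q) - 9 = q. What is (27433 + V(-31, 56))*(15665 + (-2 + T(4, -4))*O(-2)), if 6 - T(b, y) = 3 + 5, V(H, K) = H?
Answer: 428485074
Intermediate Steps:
O(q) = 9 + q
T(b, y) = -2 (T(b, y) = 6 - (3 + 5) = 6 - 1*8 = 6 - 8 = -2)
(27433 + V(-31, 56))*(15665 + (-2 + T(4, -4))*O(-2)) = (27433 - 31)*(15665 + (-2 - 2)*(9 - 2)) = 27402*(15665 - 4*7) = 27402*(15665 - 28) = 27402*15637 = 428485074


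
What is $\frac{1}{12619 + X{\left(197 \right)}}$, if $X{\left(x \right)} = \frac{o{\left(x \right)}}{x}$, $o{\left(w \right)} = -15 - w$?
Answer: $\frac{197}{2485731} \approx 7.9252 \cdot 10^{-5}$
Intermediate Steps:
$X{\left(x \right)} = \frac{-15 - x}{x}$
$\frac{1}{12619 + X{\left(197 \right)}} = \frac{1}{12619 + \frac{-15 - 197}{197}} = \frac{1}{12619 + \frac{1}{197} \left(-212\right)} = \frac{1}{12619 - \frac{212}{197}} = \frac{1}{\frac{2485731}{197}} = \frac{197}{2485731}$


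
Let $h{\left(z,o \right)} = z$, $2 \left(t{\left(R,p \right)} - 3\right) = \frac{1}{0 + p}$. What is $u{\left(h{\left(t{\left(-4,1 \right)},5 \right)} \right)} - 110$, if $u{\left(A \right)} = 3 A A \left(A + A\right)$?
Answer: $\frac{589}{4} \approx 147.25$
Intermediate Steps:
$t{\left(R,p \right)} = 3 + \frac{1}{2 p}$ ($t{\left(R,p \right)} = 3 + \frac{1}{2 \left(0 + p\right)} = 3 + \frac{1}{2 p}$)
$u{\left(A \right)} = 6 A^{3}$ ($u{\left(A \right)} = 3 A A 2 A = 3 A 2 A^{2} = 6 A^{3}$)
$u{\left(h{\left(t{\left(-4,1 \right)},5 \right)} \right)} - 110 = 6 \left(3 + \frac{1}{2 \cdot 1}\right)^{3} - 110 = 6 \left(3 + \frac{1}{2} \cdot 1\right)^{3} - 110 = 6 \left(3 + \frac{1}{2}\right)^{3} - 110 = 6 \left(\frac{7}{2}\right)^{3} - 110 = 6 \cdot \frac{343}{8} - 110 = \frac{1029}{4} - 110 = \frac{589}{4}$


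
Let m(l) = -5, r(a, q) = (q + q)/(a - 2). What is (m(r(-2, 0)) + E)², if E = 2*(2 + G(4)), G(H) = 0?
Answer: 1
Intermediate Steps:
r(a, q) = 2*q/(-2 + a) (r(a, q) = (2*q)/(-2 + a) = 2*q/(-2 + a))
E = 4 (E = 2*(2 + 0) = 2*2 = 4)
(m(r(-2, 0)) + E)² = (-5 + 4)² = (-1)² = 1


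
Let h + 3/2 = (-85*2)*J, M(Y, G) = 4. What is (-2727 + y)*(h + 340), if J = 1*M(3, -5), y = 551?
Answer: 743104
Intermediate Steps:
J = 4 (J = 1*4 = 4)
h = -1363/2 (h = -3/2 - 85*2*4 = -3/2 - 17*10*4 = -3/2 - 170*4 = -3/2 - 680 = -1363/2 ≈ -681.50)
(-2727 + y)*(h + 340) = (-2727 + 551)*(-1363/2 + 340) = -2176*(-683/2) = 743104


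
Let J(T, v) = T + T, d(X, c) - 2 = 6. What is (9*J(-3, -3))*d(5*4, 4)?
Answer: -432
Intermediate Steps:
d(X, c) = 8 (d(X, c) = 2 + 6 = 8)
J(T, v) = 2*T
(9*J(-3, -3))*d(5*4, 4) = (9*(2*(-3)))*8 = (9*(-6))*8 = -54*8 = -432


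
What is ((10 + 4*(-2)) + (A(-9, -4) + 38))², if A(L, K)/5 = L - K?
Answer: 225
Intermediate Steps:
A(L, K) = -5*K + 5*L (A(L, K) = 5*(L - K) = -5*K + 5*L)
((10 + 4*(-2)) + (A(-9, -4) + 38))² = ((10 + 4*(-2)) + ((-5*(-4) + 5*(-9)) + 38))² = ((10 - 8) + ((20 - 45) + 38))² = (2 + (-25 + 38))² = (2 + 13)² = 15² = 225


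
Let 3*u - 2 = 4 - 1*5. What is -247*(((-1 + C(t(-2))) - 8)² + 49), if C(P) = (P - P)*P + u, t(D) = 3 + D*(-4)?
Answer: -275899/9 ≈ -30655.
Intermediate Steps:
t(D) = 3 - 4*D
u = ⅓ (u = ⅔ + (4 - 1*5)/3 = ⅔ + (4 - 5)/3 = ⅔ + (⅓)*(-1) = ⅔ - ⅓ = ⅓ ≈ 0.33333)
C(P) = ⅓ (C(P) = (P - P)*P + ⅓ = 0*P + ⅓ = 0 + ⅓ = ⅓)
-247*(((-1 + C(t(-2))) - 8)² + 49) = -247*(((-1 + ⅓) - 8)² + 49) = -247*((-⅔ - 8)² + 49) = -247*((-26/3)² + 49) = -247*(676/9 + 49) = -247*1117/9 = -275899/9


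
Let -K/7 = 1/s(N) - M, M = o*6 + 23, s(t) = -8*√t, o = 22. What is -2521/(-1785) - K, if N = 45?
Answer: -1934204/1785 - 7*√5/120 ≈ -1083.7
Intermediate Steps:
M = 155 (M = 22*6 + 23 = 132 + 23 = 155)
K = 1085 + 7*√5/120 (K = -7*(1/(-24*√5) - 1*155) = -7*(1/(-24*√5) - 155) = -7*(-√5/120 - 155) = -7*(-155 - √5/120) = 1085 + 7*√5/120 ≈ 1085.1)
-2521/(-1785) - K = -2521/(-1785) - (1085 + 7*√5/120) = -2521*(-1/1785) + (-1085 - 7*√5/120) = 2521/1785 + (-1085 - 7*√5/120) = -1934204/1785 - 7*√5/120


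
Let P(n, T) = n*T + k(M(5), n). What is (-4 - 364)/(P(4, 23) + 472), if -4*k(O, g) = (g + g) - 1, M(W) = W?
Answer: -1472/2249 ≈ -0.65451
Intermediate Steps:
k(O, g) = ¼ - g/2 (k(O, g) = -((g + g) - 1)/4 = -(2*g - 1)/4 = -(-1 + 2*g)/4 = ¼ - g/2)
P(n, T) = ¼ - n/2 + T*n (P(n, T) = n*T + (¼ - n/2) = T*n + (¼ - n/2) = ¼ - n/2 + T*n)
(-4 - 364)/(P(4, 23) + 472) = (-4 - 364)/((¼ - ½*4 + 23*4) + 472) = -368/((¼ - 2 + 92) + 472) = -368/(361/4 + 472) = -368/2249/4 = -368*4/2249 = -1472/2249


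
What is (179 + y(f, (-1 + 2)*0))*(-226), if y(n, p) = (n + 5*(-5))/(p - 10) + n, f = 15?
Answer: -44070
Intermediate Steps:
y(n, p) = n + (-25 + n)/(-10 + p) (y(n, p) = (n - 25)/(-10 + p) + n = (-25 + n)/(-10 + p) + n = n + (-25 + n)/(-10 + p))
(179 + y(f, (-1 + 2)*0))*(-226) = (179 + (-25 - 9*15 + 15*((-1 + 2)*0))/(-10 + (-1 + 2)*0))*(-226) = (179 + (-25 - 135 + 15*(1*0))/(-10 + 1*0))*(-226) = (179 + (-25 - 135 + 15*0)/(-10 + 0))*(-226) = (179 + (-25 - 135 + 0)/(-10))*(-226) = (179 - ⅒*(-160))*(-226) = (179 + 16)*(-226) = 195*(-226) = -44070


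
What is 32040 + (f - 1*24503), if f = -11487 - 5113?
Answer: -9063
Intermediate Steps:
f = -16600
32040 + (f - 1*24503) = 32040 + (-16600 - 1*24503) = 32040 + (-16600 - 24503) = 32040 - 41103 = -9063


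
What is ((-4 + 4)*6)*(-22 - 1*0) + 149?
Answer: 149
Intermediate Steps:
((-4 + 4)*6)*(-22 - 1*0) + 149 = (0*6)*(-22 + 0) + 149 = 0*(-22) + 149 = 0 + 149 = 149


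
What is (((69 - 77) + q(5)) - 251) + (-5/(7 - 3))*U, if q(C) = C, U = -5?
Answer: -991/4 ≈ -247.75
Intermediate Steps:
(((69 - 77) + q(5)) - 251) + (-5/(7 - 3))*U = (((69 - 77) + 5) - 251) + (-5/(7 - 3))*(-5) = ((-8 + 5) - 251) + (-5/4)*(-5) = (-3 - 251) + ((¼)*(-5))*(-5) = -254 - 5/4*(-5) = -254 + 25/4 = -991/4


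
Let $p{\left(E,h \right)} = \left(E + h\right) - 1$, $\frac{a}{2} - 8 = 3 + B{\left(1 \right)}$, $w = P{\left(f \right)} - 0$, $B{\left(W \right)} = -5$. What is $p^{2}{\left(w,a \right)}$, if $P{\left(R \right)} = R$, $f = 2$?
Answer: $169$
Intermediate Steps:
$w = 2$ ($w = 2 - 0 = 2 + 0 = 2$)
$a = 12$ ($a = 16 + 2 \left(3 - 5\right) = 16 + 2 \left(-2\right) = 16 - 4 = 12$)
$p{\left(E,h \right)} = -1 + E + h$
$p^{2}{\left(w,a \right)} = \left(-1 + 2 + 12\right)^{2} = 13^{2} = 169$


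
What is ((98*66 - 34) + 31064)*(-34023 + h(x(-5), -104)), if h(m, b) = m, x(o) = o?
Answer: -1275981944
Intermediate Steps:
((98*66 - 34) + 31064)*(-34023 + h(x(-5), -104)) = ((98*66 - 34) + 31064)*(-34023 - 5) = ((6468 - 34) + 31064)*(-34028) = (6434 + 31064)*(-34028) = 37498*(-34028) = -1275981944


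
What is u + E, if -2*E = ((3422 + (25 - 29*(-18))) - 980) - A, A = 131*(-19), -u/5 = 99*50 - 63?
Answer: -27174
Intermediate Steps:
u = -24435 (u = -5*(99*50 - 63) = -5*(4950 - 63) = -5*4887 = -24435)
A = -2489
E = -2739 (E = -(((3422 + (25 - 29*(-18))) - 980) - 1*(-2489))/2 = -(((3422 + (25 + 522)) - 980) + 2489)/2 = -(((3422 + 547) - 980) + 2489)/2 = -((3969 - 980) + 2489)/2 = -(2989 + 2489)/2 = -½*5478 = -2739)
u + E = -24435 - 2739 = -27174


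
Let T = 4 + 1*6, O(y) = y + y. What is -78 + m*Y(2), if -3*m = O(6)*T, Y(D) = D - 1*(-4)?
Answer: -318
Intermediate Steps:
O(y) = 2*y
T = 10 (T = 4 + 6 = 10)
Y(D) = 4 + D (Y(D) = D + 4 = 4 + D)
m = -40 (m = -2*6*10/3 = -4*10 = -⅓*120 = -40)
-78 + m*Y(2) = -78 - 40*(4 + 2) = -78 - 40*6 = -78 - 240 = -318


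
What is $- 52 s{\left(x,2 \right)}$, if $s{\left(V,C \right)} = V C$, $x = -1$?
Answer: $104$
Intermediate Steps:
$s{\left(V,C \right)} = C V$
$- 52 s{\left(x,2 \right)} = - 52 \cdot 2 \left(-1\right) = \left(-52\right) \left(-2\right) = 104$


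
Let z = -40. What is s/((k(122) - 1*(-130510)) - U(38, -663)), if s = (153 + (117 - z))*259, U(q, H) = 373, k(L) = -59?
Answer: 40145/65039 ≈ 0.61724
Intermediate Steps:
s = 80290 (s = (153 + (117 - 1*(-40)))*259 = (153 + (117 + 40))*259 = (153 + 157)*259 = 310*259 = 80290)
s/((k(122) - 1*(-130510)) - U(38, -663)) = 80290/((-59 - 1*(-130510)) - 1*373) = 80290/((-59 + 130510) - 373) = 80290/(130451 - 373) = 80290/130078 = 80290*(1/130078) = 40145/65039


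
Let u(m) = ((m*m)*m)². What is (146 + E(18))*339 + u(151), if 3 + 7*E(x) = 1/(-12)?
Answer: 331909525856879/28 ≈ 1.1854e+13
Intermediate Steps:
E(x) = -37/84 (E(x) = -3/7 + (⅐)/(-12) = -3/7 + (⅐)*(-1/12) = -3/7 - 1/84 = -37/84)
u(m) = m⁶ (u(m) = (m²*m)² = (m³)² = m⁶)
(146 + E(18))*339 + u(151) = (146 - 37/84)*339 + 151⁶ = (12227/84)*339 + 11853911588401 = 1381651/28 + 11853911588401 = 331909525856879/28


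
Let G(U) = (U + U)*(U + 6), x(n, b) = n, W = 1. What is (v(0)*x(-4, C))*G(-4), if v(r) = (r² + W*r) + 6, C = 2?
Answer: 384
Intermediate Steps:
v(r) = 6 + r + r² (v(r) = (r² + 1*r) + 6 = (r² + r) + 6 = (r + r²) + 6 = 6 + r + r²)
G(U) = 2*U*(6 + U) (G(U) = (2*U)*(6 + U) = 2*U*(6 + U))
(v(0)*x(-4, C))*G(-4) = ((6 + 0 + 0²)*(-4))*(2*(-4)*(6 - 4)) = ((6 + 0 + 0)*(-4))*(2*(-4)*2) = (6*(-4))*(-16) = -24*(-16) = 384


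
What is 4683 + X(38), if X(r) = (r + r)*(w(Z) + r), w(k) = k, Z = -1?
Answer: 7495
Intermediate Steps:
X(r) = 2*r*(-1 + r) (X(r) = (r + r)*(-1 + r) = (2*r)*(-1 + r) = 2*r*(-1 + r))
4683 + X(38) = 4683 + 2*38*(-1 + 38) = 4683 + 2*38*37 = 4683 + 2812 = 7495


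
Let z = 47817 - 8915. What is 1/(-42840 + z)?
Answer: -1/3938 ≈ -0.00025394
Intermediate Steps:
z = 38902
1/(-42840 + z) = 1/(-42840 + 38902) = 1/(-3938) = -1/3938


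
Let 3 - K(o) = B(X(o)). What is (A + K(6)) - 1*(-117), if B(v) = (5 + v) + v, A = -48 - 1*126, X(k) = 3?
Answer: -65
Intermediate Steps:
A = -174 (A = -48 - 126 = -174)
B(v) = 5 + 2*v
K(o) = -8 (K(o) = 3 - (5 + 2*3) = 3 - (5 + 6) = 3 - 1*11 = 3 - 11 = -8)
(A + K(6)) - 1*(-117) = (-174 - 8) - 1*(-117) = -182 + 117 = -65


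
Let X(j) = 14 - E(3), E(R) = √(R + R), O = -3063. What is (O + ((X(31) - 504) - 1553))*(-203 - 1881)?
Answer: 10640904 + 2084*√6 ≈ 1.0646e+7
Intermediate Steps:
E(R) = √2*√R (E(R) = √(2*R) = √2*√R)
X(j) = 14 - √6 (X(j) = 14 - √2*√3 = 14 - √6)
(O + ((X(31) - 504) - 1553))*(-203 - 1881) = (-3063 + (((14 - √6) - 504) - 1553))*(-203 - 1881) = (-3063 + ((-490 - √6) - 1553))*(-2084) = (-3063 + (-2043 - √6))*(-2084) = (-5106 - √6)*(-2084) = 10640904 + 2084*√6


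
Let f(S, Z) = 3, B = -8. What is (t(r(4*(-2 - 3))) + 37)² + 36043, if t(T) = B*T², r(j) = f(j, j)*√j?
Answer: 2217572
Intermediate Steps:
r(j) = 3*√j
t(T) = -8*T²
(t(r(4*(-2 - 3))) + 37)² + 36043 = (-8*(3*√(4*(-2 - 3)))² + 37)² + 36043 = (-8*(3*√(4*(-5)))² + 37)² + 36043 = (-8*(3*√(-20))² + 37)² + 36043 = (-8*(3*(2*I*√5))² + 37)² + 36043 = (-8*(6*I*√5)² + 37)² + 36043 = (-8*(-180) + 37)² + 36043 = (1440 + 37)² + 36043 = 1477² + 36043 = 2181529 + 36043 = 2217572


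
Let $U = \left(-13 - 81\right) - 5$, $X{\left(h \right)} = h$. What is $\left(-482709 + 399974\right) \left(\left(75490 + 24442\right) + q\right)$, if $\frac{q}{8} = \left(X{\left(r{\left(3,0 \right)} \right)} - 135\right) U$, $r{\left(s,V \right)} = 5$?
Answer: $-16786269620$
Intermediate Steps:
$U = -99$ ($U = -94 - 5 = -99$)
$q = 102960$ ($q = 8 \left(5 - 135\right) \left(-99\right) = 8 \left(\left(-130\right) \left(-99\right)\right) = 8 \cdot 12870 = 102960$)
$\left(-482709 + 399974\right) \left(\left(75490 + 24442\right) + q\right) = \left(-482709 + 399974\right) \left(\left(75490 + 24442\right) + 102960\right) = - 82735 \left(99932 + 102960\right) = \left(-82735\right) 202892 = -16786269620$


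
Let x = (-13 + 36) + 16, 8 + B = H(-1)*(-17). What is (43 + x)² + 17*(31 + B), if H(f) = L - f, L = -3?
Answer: 7693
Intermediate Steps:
H(f) = -3 - f
B = 26 (B = -8 + (-3 - 1*(-1))*(-17) = -8 + (-3 + 1)*(-17) = -8 - 2*(-17) = -8 + 34 = 26)
x = 39 (x = 23 + 16 = 39)
(43 + x)² + 17*(31 + B) = (43 + 39)² + 17*(31 + 26) = 82² + 17*57 = 6724 + 969 = 7693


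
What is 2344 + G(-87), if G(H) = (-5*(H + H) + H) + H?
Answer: 3040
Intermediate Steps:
G(H) = -8*H (G(H) = (-10*H + H) + H = -9*H + H = -8*H)
2344 + G(-87) = 2344 - 8*(-87) = 2344 + 696 = 3040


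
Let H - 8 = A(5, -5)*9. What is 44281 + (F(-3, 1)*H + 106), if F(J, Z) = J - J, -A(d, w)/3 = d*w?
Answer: 44387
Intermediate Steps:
A(d, w) = -3*d*w
H = 683 (H = 8 - 3*5*(-5)*9 = 8 + 75*9 = 8 + 675 = 683)
F(J, Z) = 0
44281 + (F(-3, 1)*H + 106) = 44281 + (0*683 + 106) = 44281 + (0 + 106) = 44281 + 106 = 44387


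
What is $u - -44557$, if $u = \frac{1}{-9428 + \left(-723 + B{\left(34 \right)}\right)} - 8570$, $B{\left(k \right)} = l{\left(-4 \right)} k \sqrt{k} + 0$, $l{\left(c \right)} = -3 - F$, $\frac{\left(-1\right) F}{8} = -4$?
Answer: $\frac{1975520785636}{54895401} + \frac{1190 \sqrt{34}}{54895401} \approx 35987.0$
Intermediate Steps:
$F = 32$ ($F = \left(-8\right) \left(-4\right) = 32$)
$l{\left(c \right)} = -35$ ($l{\left(c \right)} = -3 - 32 = -35$)
$B{\left(k \right)} = - 35 k^{\frac{3}{2}}$ ($B{\left(k \right)} = - 35 k \sqrt{k} + 0 = - 35 k^{\frac{3}{2}} + 0 = - 35 k^{\frac{3}{2}}$)
$u = -8570 + \frac{1}{-10151 - 1190 \sqrt{34}}$ ($u = \frac{1}{-9428 - \left(723 + 35 \cdot 34^{\frac{3}{2}}\right)} - 8570 = \frac{1}{-9428 - \left(723 + 35 \cdot 34 \sqrt{34}\right)} - 8570 = \frac{1}{-9428 - \left(723 + 1190 \sqrt{34}\right)} - 8570 = \frac{1}{-10151 - 1190 \sqrt{34}} - 8570 = -8570 + \frac{1}{-10151 - 1190 \sqrt{34}} \approx -8570.0$)
$u - -44557 = \left(- \frac{470453596721}{54895401} + \frac{1190 \sqrt{34}}{54895401}\right) - -44557 = \left(- \frac{470453596721}{54895401} + \frac{1190 \sqrt{34}}{54895401}\right) + 44557 = \frac{1975520785636}{54895401} + \frac{1190 \sqrt{34}}{54895401}$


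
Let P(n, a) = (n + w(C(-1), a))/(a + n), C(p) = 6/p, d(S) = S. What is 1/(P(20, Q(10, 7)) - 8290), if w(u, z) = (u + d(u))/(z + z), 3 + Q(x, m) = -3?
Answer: -2/16577 ≈ -0.00012065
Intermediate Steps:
Q(x, m) = -6 (Q(x, m) = -3 - 3 = -6)
w(u, z) = u/z (w(u, z) = (u + u)/(z + z) = (2*u)/((2*z)) = (2*u)*(1/(2*z)) = u/z)
P(n, a) = (n - 6/a)/(a + n) (P(n, a) = (n + (6/(-1))/a)/(a + n) = (n + (6*(-1))/a)/(a + n) = (n - 6/a)/(a + n))
1/(P(20, Q(10, 7)) - 8290) = 1/((-6 - 6*20)/((-6)*(-6 + 20)) - 8290) = 1/(-1/6*(-6 - 120)/14 - 8290) = 1/(-1/6*1/14*(-126) - 8290) = 1/(3/2 - 8290) = 1/(-16577/2) = -2/16577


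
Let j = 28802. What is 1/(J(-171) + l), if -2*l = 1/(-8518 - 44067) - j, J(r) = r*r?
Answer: 105170/4589829141 ≈ 2.2914e-5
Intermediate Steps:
J(r) = r²
l = 1514553171/105170 (l = -(1/(-8518 - 44067) - 1*28802)/2 = -(1/(-52585) - 28802)/2 = -(-1/52585 - 28802)/2 = -½*(-1514553171/52585) = 1514553171/105170 ≈ 14401.)
1/(J(-171) + l) = 1/((-171)² + 1514553171/105170) = 1/(29241 + 1514553171/105170) = 1/(4589829141/105170) = 105170/4589829141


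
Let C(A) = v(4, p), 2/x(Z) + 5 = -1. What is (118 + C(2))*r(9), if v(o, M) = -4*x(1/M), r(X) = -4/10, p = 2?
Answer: -716/15 ≈ -47.733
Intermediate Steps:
x(Z) = -⅓ (x(Z) = 2/(-5 - 1) = 2/(-6) = 2*(-⅙) = -⅓)
r(X) = -⅖ (r(X) = -4*⅒ = -⅖)
v(o, M) = 4/3 (v(o, M) = -4*(-⅓) = 4/3)
C(A) = 4/3
(118 + C(2))*r(9) = (118 + 4/3)*(-⅖) = (358/3)*(-⅖) = -716/15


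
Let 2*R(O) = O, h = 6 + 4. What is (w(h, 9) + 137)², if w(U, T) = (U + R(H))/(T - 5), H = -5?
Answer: 1234321/64 ≈ 19286.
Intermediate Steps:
h = 10
R(O) = O/2
w(U, T) = (-5/2 + U)/(-5 + T) (w(U, T) = (U + (½)*(-5))/(T - 5) = (U - 5/2)/(-5 + T) = (-5/2 + U)/(-5 + T))
(w(h, 9) + 137)² = ((-5/2 + 10)/(-5 + 9) + 137)² = ((15/2)/4 + 137)² = ((¼)*(15/2) + 137)² = (15/8 + 137)² = (1111/8)² = 1234321/64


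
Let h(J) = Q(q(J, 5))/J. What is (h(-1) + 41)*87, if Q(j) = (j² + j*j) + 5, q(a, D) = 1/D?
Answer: 78126/25 ≈ 3125.0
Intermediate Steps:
Q(j) = 5 + 2*j² (Q(j) = (j² + j²) + 5 = 2*j² + 5 = 5 + 2*j²)
h(J) = 127/(25*J) (h(J) = (5 + 2*(1/5)²)/J = (5 + 2*(⅕)²)/J = (5 + 2*(1/25))/J = (5 + 2/25)/J = 127/(25*J))
(h(-1) + 41)*87 = ((127/25)/(-1) + 41)*87 = ((127/25)*(-1) + 41)*87 = (-127/25 + 41)*87 = (898/25)*87 = 78126/25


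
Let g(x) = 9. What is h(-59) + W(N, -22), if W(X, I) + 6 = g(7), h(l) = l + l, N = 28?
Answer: -115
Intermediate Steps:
h(l) = 2*l
W(X, I) = 3 (W(X, I) = -6 + 9 = 3)
h(-59) + W(N, -22) = 2*(-59) + 3 = -118 + 3 = -115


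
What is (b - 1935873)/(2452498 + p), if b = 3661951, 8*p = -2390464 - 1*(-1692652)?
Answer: 3452156/4730543 ≈ 0.72976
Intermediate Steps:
p = -174453/2 (p = (-2390464 - 1*(-1692652))/8 = (-2390464 + 1692652)/8 = (1/8)*(-697812) = -174453/2 ≈ -87227.)
(b - 1935873)/(2452498 + p) = (3661951 - 1935873)/(2452498 - 174453/2) = 1726078/(4730543/2) = 1726078*(2/4730543) = 3452156/4730543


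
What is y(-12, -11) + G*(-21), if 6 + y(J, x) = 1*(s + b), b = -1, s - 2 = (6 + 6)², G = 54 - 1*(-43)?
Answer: -1898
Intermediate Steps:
G = 97 (G = 54 + 43 = 97)
s = 146 (s = 2 + (6 + 6)² = 2 + 12² = 2 + 144 = 146)
y(J, x) = 139 (y(J, x) = -6 + 1*(146 - 1) = -6 + 1*145 = -6 + 145 = 139)
y(-12, -11) + G*(-21) = 139 + 97*(-21) = 139 - 2037 = -1898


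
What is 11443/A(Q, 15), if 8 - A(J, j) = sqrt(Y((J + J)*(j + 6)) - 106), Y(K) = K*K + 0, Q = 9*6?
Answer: -45772/2571827 - 11443*sqrt(5143718)/5143654 ≈ -5.0633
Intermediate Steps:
Q = 54
Y(K) = K**2 (Y(K) = K**2 + 0 = K**2)
A(J, j) = 8 - sqrt(-106 + 4*J**2*(6 + j)**2) (A(J, j) = 8 - sqrt(((J + J)*(j + 6))**2 - 106) = 8 - sqrt(((2*J)*(6 + j))**2 - 106) = 8 - sqrt((2*J*(6 + j))**2 - 106) = 8 - sqrt(4*J**2*(6 + j)**2 - 106) = 8 - sqrt(-106 + 4*J**2*(6 + j)**2))
11443/A(Q, 15) = 11443/(8 - sqrt(-106 + 4*54**2*(6 + 15)**2)) = 11443/(8 - sqrt(-106 + 4*2916*21**2)) = 11443/(8 - sqrt(-106 + 4*2916*441)) = 11443/(8 - sqrt(-106 + 5143824)) = 11443/(8 - sqrt(5143718))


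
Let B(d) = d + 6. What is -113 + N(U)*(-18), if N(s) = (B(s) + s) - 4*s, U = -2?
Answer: -293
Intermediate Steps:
B(d) = 6 + d
N(s) = 6 - 2*s (N(s) = ((6 + s) + s) - 4*s = (6 + 2*s) - 4*s = 6 - 2*s)
-113 + N(U)*(-18) = -113 + (6 - 2*(-2))*(-18) = -113 + (6 + 4)*(-18) = -113 + 10*(-18) = -113 - 180 = -293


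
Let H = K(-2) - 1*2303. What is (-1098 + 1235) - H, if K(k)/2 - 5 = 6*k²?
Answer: 2382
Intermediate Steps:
K(k) = 10 + 12*k² (K(k) = 10 + 2*(6*k²) = 10 + 12*k²)
H = -2245 (H = (10 + 12*(-2)²) - 1*2303 = (10 + 12*4) - 2303 = (10 + 48) - 2303 = 58 - 2303 = -2245)
(-1098 + 1235) - H = (-1098 + 1235) - 1*(-2245) = 137 + 2245 = 2382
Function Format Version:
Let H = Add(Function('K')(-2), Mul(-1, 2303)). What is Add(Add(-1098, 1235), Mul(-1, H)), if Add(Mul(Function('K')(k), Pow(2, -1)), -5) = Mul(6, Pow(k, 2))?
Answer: 2382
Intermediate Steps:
Function('K')(k) = Add(10, Mul(12, Pow(k, 2))) (Function('K')(k) = Add(10, Mul(2, Mul(6, Pow(k, 2)))) = Add(10, Mul(12, Pow(k, 2))))
H = -2245 (H = Add(Add(10, Mul(12, Pow(-2, 2))), Mul(-1, 2303)) = Add(Add(10, Mul(12, 4)), -2303) = Add(Add(10, 48), -2303) = Add(58, -2303) = -2245)
Add(Add(-1098, 1235), Mul(-1, H)) = Add(Add(-1098, 1235), Mul(-1, -2245)) = Add(137, 2245) = 2382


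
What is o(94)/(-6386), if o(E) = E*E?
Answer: -4418/3193 ≈ -1.3837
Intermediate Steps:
o(E) = E²
o(94)/(-6386) = 94²/(-6386) = 8836*(-1/6386) = -4418/3193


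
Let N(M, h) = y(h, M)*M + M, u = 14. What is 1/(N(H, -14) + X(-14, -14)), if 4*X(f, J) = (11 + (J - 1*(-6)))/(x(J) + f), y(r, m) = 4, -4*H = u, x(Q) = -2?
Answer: -64/1123 ≈ -0.056990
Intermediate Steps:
H = -7/2 (H = -¼*14 = -7/2 ≈ -3.5000)
X(f, J) = (17 + J)/(4*(-2 + f)) (X(f, J) = ((11 + (J - 1*(-6)))/(-2 + f))/4 = ((11 + (J + 6))/(-2 + f))/4 = ((11 + (6 + J))/(-2 + f))/4 = ((17 + J)/(-2 + f))/4 = (17 + J)/(4*(-2 + f)))
N(M, h) = 5*M (N(M, h) = 4*M + M = 5*M)
1/(N(H, -14) + X(-14, -14)) = 1/(5*(-7/2) + (17 - 14)/(4*(-2 - 14))) = 1/(-35/2 + (¼)*3/(-16)) = 1/(-35/2 + (¼)*(-1/16)*3) = 1/(-35/2 - 3/64) = 1/(-1123/64) = -64/1123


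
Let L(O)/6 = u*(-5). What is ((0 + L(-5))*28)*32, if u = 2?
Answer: -53760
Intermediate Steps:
L(O) = -60 (L(O) = 6*(2*(-5)) = 6*(-10) = -60)
((0 + L(-5))*28)*32 = ((0 - 60)*28)*32 = -60*28*32 = -1680*32 = -53760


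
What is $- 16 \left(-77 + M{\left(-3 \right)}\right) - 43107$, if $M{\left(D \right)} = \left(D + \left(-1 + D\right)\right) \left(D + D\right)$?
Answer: $-42547$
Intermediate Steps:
$M{\left(D \right)} = 2 D \left(-1 + 2 D\right)$ ($M{\left(D \right)} = \left(-1 + 2 D\right) 2 D = 2 D \left(-1 + 2 D\right)$)
$- 16 \left(-77 + M{\left(-3 \right)}\right) - 43107 = - 16 \left(-77 + 2 \left(-3\right) \left(-1 + 2 \left(-3\right)\right)\right) - 43107 = - 16 \left(-77 + 2 \left(-3\right) \left(-1 - 6\right)\right) - 43107 = - 16 \left(-77 + 2 \left(-3\right) \left(-7\right)\right) - 43107 = - 16 \left(-77 + 42\right) - 43107 = \left(-16\right) \left(-35\right) - 43107 = 560 - 43107 = -42547$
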